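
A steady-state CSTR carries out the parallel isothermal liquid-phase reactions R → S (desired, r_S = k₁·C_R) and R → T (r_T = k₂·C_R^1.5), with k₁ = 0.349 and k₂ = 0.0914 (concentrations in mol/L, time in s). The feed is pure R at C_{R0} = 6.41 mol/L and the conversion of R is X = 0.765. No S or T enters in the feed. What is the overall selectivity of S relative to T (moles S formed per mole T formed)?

3.11

Exit C_R = C_{R0}(1−X) = 6.41×0.235 = 1.506 mol/L.
A CSTR operates uniformly at the exit composition, giving r_S = 0.5257 and r_T = 0.1690 (each k·C_R^n at C_R = 1.506).
Overall selectivity = C_S/C_T = r_Sτ/(r_Tτ) = r_S/r_T = 3.11.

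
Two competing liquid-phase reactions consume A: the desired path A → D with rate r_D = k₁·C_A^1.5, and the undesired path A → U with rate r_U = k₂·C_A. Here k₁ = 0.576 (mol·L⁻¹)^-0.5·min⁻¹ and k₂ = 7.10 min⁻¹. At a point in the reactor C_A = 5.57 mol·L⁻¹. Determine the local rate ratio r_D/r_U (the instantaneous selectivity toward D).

0.191

S_{D/U} = r_D/r_U = (k₁·C_A^1.5)/(k₂·C_A) = (k₁/k₂)·C_A^0.5.
= (0.576×5.570^1.5) / (7.10×5.570) = 7.572/39.55 = 0.191.
Since the desired path is higher order in A, keeping C_A high (PFR or concentrated feed) favours D.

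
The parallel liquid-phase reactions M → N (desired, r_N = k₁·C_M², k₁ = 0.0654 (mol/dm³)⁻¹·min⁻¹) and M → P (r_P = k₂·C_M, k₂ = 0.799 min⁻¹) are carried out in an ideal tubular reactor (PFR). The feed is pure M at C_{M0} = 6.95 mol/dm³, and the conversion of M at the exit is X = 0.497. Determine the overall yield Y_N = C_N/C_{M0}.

0.148

C_M = C_{M0}(1−X) = 3.496 mol/dm³.
Along a PFR/batch, dC_P/dC_M = −r_P/(r_N+r_P) = −k₂/(k₂+k₁·C_M).
Integrating from C_{M0} to C_M: C_P = (0.799/0.0654)·ln[(0.799+0.0654·6.95)/(0.799+0.0654·3.50)] = 12.22·ln(1.254/1.028) = 2.428 mol/dm³.
Then C_N = (C_{M0}−C_M) − C_P = 3.454 − 2.428 = 1.026 mol/dm³.
Y_N = C_N/C_{M0} = 1.026/6.95 = 0.148.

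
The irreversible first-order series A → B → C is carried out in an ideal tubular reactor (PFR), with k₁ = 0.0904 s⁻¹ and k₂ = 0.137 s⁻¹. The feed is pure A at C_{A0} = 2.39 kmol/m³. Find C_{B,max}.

0.704 kmol/m³

For a first-order series the maximum intermediate yield is C_{B,max}/C_{A0} = (k₁/k₂)^[k₂/(k₂−k₁)].
= (0.0904/0.137)^(0.137/(0.137−0.0904)) = (0.6599)^(2.940) = 0.2946.
C_{B,max} = 0.2946×2.39 = 0.704 kmol/m³.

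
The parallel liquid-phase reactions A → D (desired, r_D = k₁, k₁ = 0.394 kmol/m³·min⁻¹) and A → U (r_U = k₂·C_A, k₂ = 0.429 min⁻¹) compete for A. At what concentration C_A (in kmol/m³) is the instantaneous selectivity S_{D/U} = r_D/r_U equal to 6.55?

S_{D/U} = (k₁/k₂)·C_A⁻¹ ⇒ C_A = (S·k₂/k₁)^(-1).
= (6.55×0.429/0.394)^(-1) = (7.132)^(-1) = 0.140 kmol/m³.

0.140 kmol/m³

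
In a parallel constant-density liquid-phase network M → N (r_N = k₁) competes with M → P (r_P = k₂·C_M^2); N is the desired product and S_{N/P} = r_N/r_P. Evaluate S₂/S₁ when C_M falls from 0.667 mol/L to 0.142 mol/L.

S_{N/P} = (k₁/k₂)·C_M^-2, so S₂/S₁ = (C_{M,2}/C_{M,1})^-2.
= (0.142/0.667)^(-2) = (0.2129)^(-2) = 22.1.

22.1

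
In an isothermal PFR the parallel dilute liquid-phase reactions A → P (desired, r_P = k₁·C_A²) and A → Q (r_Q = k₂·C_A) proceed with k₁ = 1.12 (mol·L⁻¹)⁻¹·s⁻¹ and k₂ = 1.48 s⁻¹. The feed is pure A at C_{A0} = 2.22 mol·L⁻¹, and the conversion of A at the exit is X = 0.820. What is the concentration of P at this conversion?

C_A = C_{A0}(1−X) = 0.3996 mol·L⁻¹.
Along a PFR/batch, dC_Q/dC_A = −r_Q/(r_P+r_Q) = −k₂/(k₂+k₁·C_A).
Integrating from C_{A0} to C_A: C_Q = (1.48/1.12)·ln[(1.48+1.12·2.22)/(1.48+1.12·0.400)] = 1.321·ln(3.966/1.928) = 0.9536 mol·L⁻¹.
Then C_P = (C_{A0}−C_A) − C_Q = 1.820 − 0.9536 = 0.8668 mol·L⁻¹.

0.867 mol·L⁻¹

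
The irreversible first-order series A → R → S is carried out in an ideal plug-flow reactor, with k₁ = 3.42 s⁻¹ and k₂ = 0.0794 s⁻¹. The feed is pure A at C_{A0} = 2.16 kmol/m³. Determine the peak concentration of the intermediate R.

For a first-order series the maximum intermediate yield is C_{R,max}/C_{A0} = (k₁/k₂)^[k₂/(k₂−k₁)].
= (3.42/0.0794)^(0.0794/(0.0794−3.42)) = (43.07)^(-0.02377) = 0.9144.
C_{R,max} = 0.9144×2.16 = 1.98 kmol/m³.

1.98 kmol/m³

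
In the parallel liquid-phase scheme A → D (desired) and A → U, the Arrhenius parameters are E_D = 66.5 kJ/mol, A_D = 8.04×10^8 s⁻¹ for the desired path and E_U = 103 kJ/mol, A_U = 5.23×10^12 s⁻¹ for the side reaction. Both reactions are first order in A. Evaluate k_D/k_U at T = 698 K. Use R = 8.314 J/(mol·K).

With equal orders, S_{D/U} = k_D/k_U = (A_D/A_U)·exp[(E_U−E_D)/(RT)].
(E_U−E_D)/(RT) = (103−66.5)×10³/(8.314×698) = 36500/5803 = 6.290.
k_D/k_U = (8.04×10^8/5.23×10^12)·exp(6.290) = 1.537×10^-4 × 539.0 = 0.0829.

0.0829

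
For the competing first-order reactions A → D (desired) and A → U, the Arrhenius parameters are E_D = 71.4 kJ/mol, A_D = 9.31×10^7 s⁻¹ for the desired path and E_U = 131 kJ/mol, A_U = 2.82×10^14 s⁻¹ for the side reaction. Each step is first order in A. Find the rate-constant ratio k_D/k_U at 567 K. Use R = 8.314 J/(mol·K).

0.102

With equal orders, S_{D/U} = k_D/k_U = (A_D/A_U)·exp[(E_U−E_D)/(RT)].
(E_U−E_D)/(RT) = (131−71.4)×10³/(8.314×567) = 59600/4714 = 12.64.
k_D/k_U = (9.31×10^7/2.82×10^14)·exp(12.64) = 3.301×10^-7 × 3.096×10^5 = 0.102.
Since E_D < E_U, lowering the temperature improves selectivity toward D.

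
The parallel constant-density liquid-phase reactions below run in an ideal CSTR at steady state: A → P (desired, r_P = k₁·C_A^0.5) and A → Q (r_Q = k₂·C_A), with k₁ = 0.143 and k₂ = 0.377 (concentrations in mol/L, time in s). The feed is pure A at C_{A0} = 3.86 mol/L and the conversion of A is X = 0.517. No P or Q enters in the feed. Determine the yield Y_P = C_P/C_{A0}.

0.112

Exit C_A = C_{A0}(1−X) = 3.86×0.483 = 1.864 mol/L.
A CSTR operates uniformly at the exit composition, giving r_P = 0.1953 and r_Q = 0.7029 (each k·C_A^n at C_A = 1.864).
Fraction of consumed A going to P: r_P/(r_P+r_Q) = 0.2174.
C_P = 0.2174·C_{A0}·X = 0.2174×3.86×0.517 = 0.434 mol/L; Y_P = C_P/C_{A0} = 0.112.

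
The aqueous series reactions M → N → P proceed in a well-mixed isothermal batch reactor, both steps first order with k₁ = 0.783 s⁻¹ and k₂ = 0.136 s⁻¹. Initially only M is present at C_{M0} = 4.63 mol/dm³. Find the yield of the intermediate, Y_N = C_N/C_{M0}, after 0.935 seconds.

0.484

The intermediate concentration in a first-order A→B→C sequence is C_N = k₁C_{M0}(e^(−k₁t) − e^(−k₂t))/(k₂−k₁).
e^(−k₁t) = e^(−0.783×0.935) = e^(−0.7321) = 0.4809; e^(−k₂t) = e^(−0.1272) = 0.8806.
C_N = 0.783×4.63/(0.136−0.783) × (0.4809−0.8806) = (-5.603)×(-0.3997) = 2.240 mol/dm³.
Y_N = C_N/C_{M0} = 2.240/4.63 = 0.484.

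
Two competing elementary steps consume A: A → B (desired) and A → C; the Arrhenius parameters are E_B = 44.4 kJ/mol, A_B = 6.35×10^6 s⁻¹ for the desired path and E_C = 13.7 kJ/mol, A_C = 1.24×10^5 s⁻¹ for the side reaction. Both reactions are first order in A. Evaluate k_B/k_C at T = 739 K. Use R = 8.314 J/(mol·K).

Since both paths have the same order in A, the concentration cancels and S_{B/C} = k_B/k_C = (A_B/A_C)·exp[(E_C−E_B)/(RT)].
(E_C−E_B)/(RT) = (13.7−44.4)×10³/(8.314×739) = -30700/6144 = -4.997.
k_B/k_C = (6.35×10^6/1.24×10^5)·exp(-4.997) = 51.21 × 0.006760 = 0.346.

0.346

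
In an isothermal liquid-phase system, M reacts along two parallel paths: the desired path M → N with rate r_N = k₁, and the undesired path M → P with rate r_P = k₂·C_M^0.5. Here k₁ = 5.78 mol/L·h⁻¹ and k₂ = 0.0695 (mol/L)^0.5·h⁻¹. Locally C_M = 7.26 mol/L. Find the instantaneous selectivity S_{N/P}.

S_{N/P} = r_N/r_P = (k₁)/(k₂·C_M^0.5) = (k₁/k₂)·C_M^-0.5.
= (5.78) / (0.0695×7.260^0.5) = 5.780/0.1873 = 30.9.

30.9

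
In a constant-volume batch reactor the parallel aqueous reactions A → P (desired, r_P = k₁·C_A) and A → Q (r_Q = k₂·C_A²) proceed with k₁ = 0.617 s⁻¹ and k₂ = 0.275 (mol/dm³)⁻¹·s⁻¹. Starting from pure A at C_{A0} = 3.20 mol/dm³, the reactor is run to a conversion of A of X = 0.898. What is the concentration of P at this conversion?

C_A = C_{A0}(1−X) = 0.3264 mol/dm³.
Along a PFR/batch, dC_P/dC_A = −r_P/(r_P+r_Q) = −k₁/(k₁+k₂·C_A).
Integrating from C_{A0} to C_A: C_P = (0.617/0.275)·ln[(0.617+0.275·3.20)/(0.617+0.275·0.326)] = 2.244·ln(1.497/0.7068) = 1.684 mol/dm³.

1.68 mol/dm³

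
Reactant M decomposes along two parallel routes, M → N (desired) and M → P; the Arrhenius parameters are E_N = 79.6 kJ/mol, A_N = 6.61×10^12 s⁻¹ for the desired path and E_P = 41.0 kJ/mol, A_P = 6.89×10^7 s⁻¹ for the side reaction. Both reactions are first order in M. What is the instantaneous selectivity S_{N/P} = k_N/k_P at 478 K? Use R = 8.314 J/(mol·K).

5.80

Since both paths have the same order in M, the concentration cancels and S_{N/P} = k_N/k_P = (A_N/A_P)·exp[(E_P−E_N)/(RT)].
(E_P−E_N)/(RT) = (41.0−79.6)×10³/(8.314×478) = -38600/3974 = -9.713.
k_N/k_P = (6.61×10^12/6.89×10^7)·exp(-9.713) = 95936 × 6.050×10^-5 = 5.80.
Since E_N > E_P, raising the temperature improves selectivity toward N.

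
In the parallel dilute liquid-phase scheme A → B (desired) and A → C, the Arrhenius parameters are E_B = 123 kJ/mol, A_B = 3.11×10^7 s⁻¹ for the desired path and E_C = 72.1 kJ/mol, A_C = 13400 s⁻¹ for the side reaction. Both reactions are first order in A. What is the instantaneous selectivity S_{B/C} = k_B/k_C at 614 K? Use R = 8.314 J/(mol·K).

0.108

Since both paths have the same order in A, the concentration cancels and S_{B/C} = k_B/k_C = (A_B/A_C)·exp[(E_C−E_B)/(RT)].
(E_C−E_B)/(RT) = (72.1−123)×10³/(8.314×614) = -50900/5105 = -9.971.
k_B/k_C = (3.11×10^7/13400)·exp(-9.971) = 2321 × 4.674×10^-5 = 0.108.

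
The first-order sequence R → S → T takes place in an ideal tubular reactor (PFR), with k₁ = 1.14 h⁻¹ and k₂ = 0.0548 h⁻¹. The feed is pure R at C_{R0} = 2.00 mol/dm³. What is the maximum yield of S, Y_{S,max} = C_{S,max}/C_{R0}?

Evaluating C_S at τ_opt = ln(k₂/k₁)/(k₂−k₁) gives C_{S,max}/C_{R0} = (k₁/k₂)^[k₂/(k₂−k₁)].
= (1.14/0.0548)^(0.0548/(0.0548−1.14)) = (20.80)^(-0.05050) = 0.8579.

0.858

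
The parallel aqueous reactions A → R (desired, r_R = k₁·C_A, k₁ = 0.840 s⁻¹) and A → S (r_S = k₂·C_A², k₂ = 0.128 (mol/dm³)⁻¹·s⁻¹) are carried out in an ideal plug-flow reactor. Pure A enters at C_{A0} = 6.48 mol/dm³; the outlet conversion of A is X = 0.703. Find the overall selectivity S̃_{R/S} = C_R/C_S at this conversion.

C_A = C_{A0}(1−X) = 1.925 mol/dm³.
Along a PFR/batch, dC_R/dC_A = −r_R/(r_R+r_S) = −k₁/(k₁+k₂·C_A).
Integrating from C_{A0} to C_A: C_R = (0.840/0.128)·ln[(0.840+0.128·6.48)/(0.840+0.128·1.92)] = 6.562·ln(1.669/1.086) = 2.820 mol/dm³.
C_S = (C_{A0}−C_A)−C_R = 1.736 mol/dm³; S̃_{R/S} = 2.820/1.736 = 1.62.

1.62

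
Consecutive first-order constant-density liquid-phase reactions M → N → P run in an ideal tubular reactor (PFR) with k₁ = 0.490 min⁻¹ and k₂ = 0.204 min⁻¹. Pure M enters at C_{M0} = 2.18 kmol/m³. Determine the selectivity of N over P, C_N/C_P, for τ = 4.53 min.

1.24

The intermediate concentration in a first-order A→B→C sequence is C_N = k₁C_{M0}(e^(−k₁τ) − e^(−k₂τ))/(k₂−k₁).
e^(−k₁τ) = e^(−0.490×4.53) = e^(−2.220) = 0.1086; e^(−k₂τ) = e^(−0.9241) = 0.3969.
C_N = 0.490×2.18/(0.204−0.490) × (0.1086−0.3969) = (-3.735)×(-0.2882) = 1.077 kmol/m³.
C_M = C_{M0}e^(−k₁τ) = 0.2368 kmol/m³, so C_P = C_{M0}−C_M−C_N = 0.8666 kmol/m³; C_N/C_P = 1.24.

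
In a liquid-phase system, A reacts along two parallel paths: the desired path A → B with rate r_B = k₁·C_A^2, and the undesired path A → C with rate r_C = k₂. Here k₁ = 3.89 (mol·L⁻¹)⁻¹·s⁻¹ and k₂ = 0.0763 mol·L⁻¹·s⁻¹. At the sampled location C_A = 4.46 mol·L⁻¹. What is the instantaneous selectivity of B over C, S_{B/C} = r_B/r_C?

S_{B/C} = r_B/r_C = (k₁·C_A^2)/(k₂) = (k₁/k₂)·C_A^2.
= (3.89×4.460^2) / (0.0763) = 77.38/0.07630 = 1014.

1014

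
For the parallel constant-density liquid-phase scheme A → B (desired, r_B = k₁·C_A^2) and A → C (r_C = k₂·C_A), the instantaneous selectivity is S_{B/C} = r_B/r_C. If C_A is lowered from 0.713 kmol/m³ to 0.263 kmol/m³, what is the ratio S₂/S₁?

S_{B/C} = (k₁/k₂)·C_A, so S₂/S₁ = (C_{A,2}/C_{A,1}).
= 0.263/0.713 = 0.369.

0.369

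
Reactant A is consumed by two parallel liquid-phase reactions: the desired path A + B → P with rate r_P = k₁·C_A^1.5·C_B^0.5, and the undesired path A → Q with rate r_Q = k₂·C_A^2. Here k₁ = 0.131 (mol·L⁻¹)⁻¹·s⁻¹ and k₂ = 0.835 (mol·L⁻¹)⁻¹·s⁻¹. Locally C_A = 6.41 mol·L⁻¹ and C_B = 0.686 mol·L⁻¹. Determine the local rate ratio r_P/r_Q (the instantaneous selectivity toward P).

0.0513

S_{P/Q} = r_P/r_Q = (k₁·C_A^1.5·C_B^0.5)/(k₂·C_A^2) = (k₁/k₂)·C_A^-0.5·C_B^0.5.
= (0.131×6.410^1.5×0.6860^0.5) / (0.835×6.410^2) = 1.761/34.31 = 0.0513.
The undesired path is higher order in A, so low C_A (CSTR or dilute feed) favours P.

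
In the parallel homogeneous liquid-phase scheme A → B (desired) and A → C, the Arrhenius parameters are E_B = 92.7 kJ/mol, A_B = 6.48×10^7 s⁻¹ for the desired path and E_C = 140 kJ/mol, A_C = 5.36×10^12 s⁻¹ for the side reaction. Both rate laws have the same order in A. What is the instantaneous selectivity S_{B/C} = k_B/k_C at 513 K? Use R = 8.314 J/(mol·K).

0.792

k_B/k_C = (A_B/A_C)·exp[−(E_B−E_C)/(RT)] = (A_B/A_C)·exp[(E_C−E_B)/(RT)].
(E_C−E_B)/(RT) = (140−92.7)×10³/(8.314×513) = 47300/4265 = 11.09.
k_B/k_C = (6.48×10^7/5.36×10^12)·exp(11.09) = 1.209×10^-5 × 65516 = 0.792.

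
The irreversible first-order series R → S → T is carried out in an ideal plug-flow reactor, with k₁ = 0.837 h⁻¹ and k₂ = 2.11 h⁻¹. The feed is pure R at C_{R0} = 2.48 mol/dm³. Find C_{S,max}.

Evaluating C_S at τ_opt = ln(k₂/k₁)/(k₂−k₁) gives C_{S,max}/C_{R0} = (k₁/k₂)^[k₂/(k₂−k₁)].
= (0.837/2.11)^(2.11/(2.11−0.837)) = (0.3967)^(1.658) = 0.2160.
C_{S,max} = 0.2160×2.48 = 0.536 mol/dm³.

0.536 mol/dm³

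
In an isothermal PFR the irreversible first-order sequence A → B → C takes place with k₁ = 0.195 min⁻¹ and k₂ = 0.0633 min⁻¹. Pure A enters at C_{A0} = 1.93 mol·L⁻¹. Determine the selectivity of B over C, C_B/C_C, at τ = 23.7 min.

The intermediate concentration in a first-order A→B→C sequence is C_B = k₁C_{A0}(e^(−k₁τ) − e^(−k₂τ))/(k₂−k₁).
e^(−k₁τ) = e^(−0.195×23.7) = e^(−4.622) = 0.009838; e^(−k₂τ) = e^(−1.500) = 0.2231.
C_B = 0.195×1.93/(0.0633−0.195) × (0.009838−0.2231) = (-2.858)×(-0.2132) = 0.6094 mol·L⁻¹.
C_A = C_{A0}e^(−k₁τ) = 0.01899 mol·L⁻¹, so C_C = C_{A0}−C_A−C_B = 1.302 mol·L⁻¹; C_B/C_C = 0.468.

0.468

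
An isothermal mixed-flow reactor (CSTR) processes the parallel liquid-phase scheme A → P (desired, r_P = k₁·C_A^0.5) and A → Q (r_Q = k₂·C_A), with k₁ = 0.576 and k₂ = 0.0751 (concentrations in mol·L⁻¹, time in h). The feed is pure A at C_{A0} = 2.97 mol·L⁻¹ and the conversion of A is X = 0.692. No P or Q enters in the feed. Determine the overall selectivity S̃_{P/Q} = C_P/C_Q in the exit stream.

Exit C_A = C_{A0}(1−X) = 2.97×0.308 = 0.9148 mol·L⁻¹.
A CSTR operates uniformly at the exit composition, giving r_P = 0.5509 and r_Q = 0.06870 (each k·C_A^n at C_A = 0.9148).
Overall selectivity = C_P/C_Q = r_Pτ/(r_Qτ) = r_P/r_Q = 8.02.

8.02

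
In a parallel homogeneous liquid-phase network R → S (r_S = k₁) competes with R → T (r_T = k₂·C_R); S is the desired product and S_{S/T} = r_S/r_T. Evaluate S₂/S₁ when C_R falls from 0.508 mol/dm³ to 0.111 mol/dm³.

S_{S/T} = (k₁/k₂)·C_R⁻¹, so S₂/S₁ = (C_{R,2}/C_{R,1})⁻¹.
= 0.508/0.111 = 4.58.

4.58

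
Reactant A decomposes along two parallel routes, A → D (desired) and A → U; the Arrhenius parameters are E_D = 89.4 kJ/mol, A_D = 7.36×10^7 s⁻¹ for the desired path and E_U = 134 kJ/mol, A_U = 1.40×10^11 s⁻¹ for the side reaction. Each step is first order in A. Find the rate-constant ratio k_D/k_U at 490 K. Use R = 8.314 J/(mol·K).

29.9

With equal orders, S_{D/U} = k_D/k_U = (A_D/A_U)·exp[(E_U−E_D)/(RT)].
(E_U−E_D)/(RT) = (134−89.4)×10³/(8.314×490) = 44600/4074 = 10.95.
k_D/k_U = (7.36×10^7/1.40×10^11)·exp(10.95) = 5.257×10^-4 × 56832 = 29.9.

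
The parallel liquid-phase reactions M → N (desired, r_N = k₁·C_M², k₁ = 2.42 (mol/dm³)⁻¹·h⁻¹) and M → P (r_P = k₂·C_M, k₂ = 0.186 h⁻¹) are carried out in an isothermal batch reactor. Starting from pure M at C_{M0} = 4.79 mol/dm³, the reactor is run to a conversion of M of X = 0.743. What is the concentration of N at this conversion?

3.46 mol/dm³

C_M = C_{M0}(1−X) = 1.231 mol/dm³.
Along a PFR/batch, dC_P/dC_M = −r_P/(r_N+r_P) = −k₂/(k₂+k₁·C_M).
Integrating from C_{M0} to C_M: C_P = (0.186/2.42)·ln[(0.186+2.42·4.79)/(0.186+2.42·1.23)] = 0.07686·ln(11.78/3.165) = 0.1010 mol/dm³.
Then C_N = (C_{M0}−C_M) − C_P = 3.559 − 0.1010 = 3.458 mol/dm³.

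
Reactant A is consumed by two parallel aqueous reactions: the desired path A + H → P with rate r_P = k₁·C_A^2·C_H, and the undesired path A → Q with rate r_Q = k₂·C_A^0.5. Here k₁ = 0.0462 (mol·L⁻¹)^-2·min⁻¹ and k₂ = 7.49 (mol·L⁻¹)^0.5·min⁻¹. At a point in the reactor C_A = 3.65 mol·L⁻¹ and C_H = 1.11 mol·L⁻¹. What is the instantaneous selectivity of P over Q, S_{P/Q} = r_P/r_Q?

S_{P/Q} = r_P/r_Q = (k₁·C_A^2·C_H)/(k₂·C_A^0.5) = (k₁/k₂)·C_A^1.5·C_H.
= (0.0462×3.650^2×1.110) / (7.49×3.650^0.5) = 0.6832/14.31 = 0.0477.

0.0477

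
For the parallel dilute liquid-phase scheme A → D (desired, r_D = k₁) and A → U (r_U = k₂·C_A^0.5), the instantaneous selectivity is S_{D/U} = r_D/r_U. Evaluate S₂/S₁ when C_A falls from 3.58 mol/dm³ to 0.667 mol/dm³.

2.32

S_{D/U} = (k₁/k₂)·C_A^-0.5, so S₂/S₁ = (C_{A,2}/C_{A,1})^-0.5.
= (0.667/3.58)^(-0.5) = (0.1863)^(-0.5) = 2.32.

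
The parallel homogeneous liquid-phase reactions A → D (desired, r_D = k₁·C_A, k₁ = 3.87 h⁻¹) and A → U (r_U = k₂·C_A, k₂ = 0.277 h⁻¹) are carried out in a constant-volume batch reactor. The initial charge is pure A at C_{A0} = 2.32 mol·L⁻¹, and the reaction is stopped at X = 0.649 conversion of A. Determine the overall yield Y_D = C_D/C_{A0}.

C_A = C_{A0}(1−X) = 0.8143 mol·L⁻¹.
Both paths are first order in A, so the instantaneous fraction to D is constant: dC_D/d(−C_A) = k₁/(k₁+k₂) = 0.9332.
C_D = 0.9332·(C_{A0}−C_A) = 0.9332×1.506 = 1.41 mol·L⁻¹.
Y_D = C_D/C_{A0} = 1.405/2.32 = 0.606.

0.606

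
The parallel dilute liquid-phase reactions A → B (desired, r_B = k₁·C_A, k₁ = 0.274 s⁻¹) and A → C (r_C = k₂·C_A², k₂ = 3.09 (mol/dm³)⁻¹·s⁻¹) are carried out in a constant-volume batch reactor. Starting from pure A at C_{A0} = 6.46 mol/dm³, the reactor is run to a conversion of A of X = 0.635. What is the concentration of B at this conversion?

0.0873 mol/dm³

C_A = C_{A0}(1−X) = 2.358 mol/dm³.
Along a PFR/batch, dC_B/dC_A = −r_B/(r_B+r_C) = −k₁/(k₁+k₂·C_A).
Integrating from C_{A0} to C_A: C_B = (0.274/3.09)·ln[(0.274+3.09·6.46)/(0.274+3.09·2.36)] = 0.08867·ln(20.24/7.560) = 0.08731 mol/dm³.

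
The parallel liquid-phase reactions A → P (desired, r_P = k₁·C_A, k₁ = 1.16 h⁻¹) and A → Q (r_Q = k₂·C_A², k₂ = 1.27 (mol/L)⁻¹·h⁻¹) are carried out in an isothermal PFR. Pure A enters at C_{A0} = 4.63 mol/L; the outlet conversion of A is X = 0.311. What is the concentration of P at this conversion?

C_A = C_{A0}(1−X) = 3.190 mol/L.
Along a PFR/batch, dC_P/dC_A = −r_P/(r_P+r_Q) = −k₁/(k₁+k₂·C_A).
Integrating from C_{A0} to C_A: C_P = (1.16/1.27)·ln[(1.16+1.27·4.63)/(1.16+1.27·3.19)] = 0.9134·ln(7.040/5.211) = 0.2747 mol/L.

0.275 mol/L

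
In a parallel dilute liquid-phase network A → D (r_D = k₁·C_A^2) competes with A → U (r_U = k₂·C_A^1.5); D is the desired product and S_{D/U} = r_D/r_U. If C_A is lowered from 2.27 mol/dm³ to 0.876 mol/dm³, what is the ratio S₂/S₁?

0.621

S_{D/U} = (k₁/k₂)·C_A^0.5, so S₂/S₁ = (C_{A,2}/C_{A,1})^0.5.
= (0.876/2.27)^0.5 = (0.3859)^0.5 = 0.621.
Selectivity toward D falls as C_A falls — high-concentration operation is favoured.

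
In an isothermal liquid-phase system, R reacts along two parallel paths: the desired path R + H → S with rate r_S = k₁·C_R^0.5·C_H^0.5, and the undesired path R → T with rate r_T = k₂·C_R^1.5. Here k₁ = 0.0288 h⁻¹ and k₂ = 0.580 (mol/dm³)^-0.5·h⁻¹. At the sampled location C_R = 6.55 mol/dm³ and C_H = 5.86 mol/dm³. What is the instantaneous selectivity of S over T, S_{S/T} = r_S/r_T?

S_{S/T} = r_S/r_T = (k₁·C_R^0.5·C_H^0.5)/(k₂·C_R^1.5) = (k₁/k₂)·C_R⁻¹·C_H^0.5.
= (0.0288×6.550^0.5×5.860^0.5) / (0.580×6.550^1.5) = 0.1784/9.723 = 0.0184.

0.0184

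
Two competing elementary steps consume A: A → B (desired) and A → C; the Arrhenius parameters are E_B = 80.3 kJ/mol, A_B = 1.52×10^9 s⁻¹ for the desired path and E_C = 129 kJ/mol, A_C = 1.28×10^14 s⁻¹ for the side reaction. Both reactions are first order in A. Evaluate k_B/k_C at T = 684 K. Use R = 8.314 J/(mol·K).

Since both paths have the same order in A, the concentration cancels and S_{B/C} = k_B/k_C = (A_B/A_C)·exp[(E_C−E_B)/(RT)].
(E_C−E_B)/(RT) = (129−80.3)×10³/(8.314×684) = 48700/5687 = 8.564.
k_B/k_C = (1.52×10^9/1.28×10^14)·exp(8.564) = 1.188×10^-5 × 5238 = 0.0622.

0.0622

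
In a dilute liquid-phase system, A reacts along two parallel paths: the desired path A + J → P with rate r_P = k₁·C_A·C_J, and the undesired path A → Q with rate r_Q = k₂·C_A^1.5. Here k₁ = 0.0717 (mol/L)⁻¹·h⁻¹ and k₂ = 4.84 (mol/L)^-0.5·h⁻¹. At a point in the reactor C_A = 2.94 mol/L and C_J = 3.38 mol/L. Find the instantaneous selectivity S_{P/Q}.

0.0292

S_{P/Q} = r_P/r_Q = (k₁·C_A·C_J)/(k₂·C_A^1.5) = (k₁/k₂)·C_A^-0.5·C_J.
= (0.0717×2.940×3.380) / (4.84×2.940^1.5) = 0.7125/24.40 = 0.0292.
The undesired path is higher order in A, so low C_A (CSTR or dilute feed) favours P.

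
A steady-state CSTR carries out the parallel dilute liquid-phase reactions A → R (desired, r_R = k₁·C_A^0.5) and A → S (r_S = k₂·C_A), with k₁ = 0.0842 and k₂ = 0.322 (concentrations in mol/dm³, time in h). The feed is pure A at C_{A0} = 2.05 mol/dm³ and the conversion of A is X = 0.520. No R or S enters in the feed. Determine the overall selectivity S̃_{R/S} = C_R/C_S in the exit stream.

0.264

Exit C_A = C_{A0}(1−X) = 2.05×0.480 = 0.9840 mol/dm³.
Rates in a CSTR are evaluated at the outlet concentration: r_R = 0.0842×0.9840^0.5 = 0.08352, r_S = 0.322×0.9840 = 0.3168.
Overall selectivity = C_R/C_S = r_Rτ/(r_Sτ) = r_R/r_S = 0.264.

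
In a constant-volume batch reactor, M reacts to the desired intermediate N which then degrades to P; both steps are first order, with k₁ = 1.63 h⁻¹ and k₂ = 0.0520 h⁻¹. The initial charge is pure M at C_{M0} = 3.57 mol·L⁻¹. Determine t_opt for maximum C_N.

Setting dC_N/dt = 0 gives t_opt = ln(k₂/k₁)/(k₂−k₁).
= ln(0.0520/1.63)/(0.0520−1.63) = ln(0.03190)/-1.578 = -3.445/-1.578 = 2.18 h.

2.18 h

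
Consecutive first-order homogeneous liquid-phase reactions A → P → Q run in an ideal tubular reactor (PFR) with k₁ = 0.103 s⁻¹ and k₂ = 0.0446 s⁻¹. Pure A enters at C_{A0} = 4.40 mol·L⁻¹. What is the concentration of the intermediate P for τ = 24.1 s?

2.00 mol·L⁻¹

The intermediate concentration in a first-order A→B→C sequence is C_P = k₁C_{A0}(e^(−k₁τ) − e^(−k₂τ))/(k₂−k₁).
e^(−k₁τ) = e^(−0.103×24.1) = e^(−2.482) = 0.08355; e^(−k₂τ) = e^(−1.075) = 0.3413.
C_P = 0.103×4.40/(0.0446−0.103) × (0.08355−0.3413) = (-7.760)×(-0.2578) = 2.001 mol·L⁻¹.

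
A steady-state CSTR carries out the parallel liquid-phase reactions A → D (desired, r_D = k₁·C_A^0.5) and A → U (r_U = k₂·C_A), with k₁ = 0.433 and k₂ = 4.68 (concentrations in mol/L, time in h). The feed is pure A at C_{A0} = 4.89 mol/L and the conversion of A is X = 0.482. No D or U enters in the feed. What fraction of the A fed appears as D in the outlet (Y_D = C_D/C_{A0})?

0.0265

Exit C_A = C_{A0}(1−X) = 4.89×0.518 = 2.533 mol/L.
In a CSTR the entire volume is at exit conditions, so r_D = 0.433×2.533^0.5 = 0.6891 and r_U = 4.68×2.533 = 11.85.
Fraction of consumed A going to D: r_D/(r_D+r_U) = 0.05494.
C_D = 0.05494·C_{A0}·X = 0.05494×4.89×0.482 = 0.129 mol/L; Y_D = C_D/C_{A0} = 0.0265.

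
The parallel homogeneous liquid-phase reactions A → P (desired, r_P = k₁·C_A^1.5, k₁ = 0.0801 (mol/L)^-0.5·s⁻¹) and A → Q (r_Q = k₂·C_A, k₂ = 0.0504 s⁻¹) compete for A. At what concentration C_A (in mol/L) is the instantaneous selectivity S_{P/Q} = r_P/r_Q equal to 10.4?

42.8 mol/L

S_{P/Q} = (k₁/k₂)·C_A^0.5 ⇒ C_A = (S·k₂/k₁)^(2).
= (10.4×0.0504/0.0801)^(2) = (6.544)^(2) = 42.8 mol/L.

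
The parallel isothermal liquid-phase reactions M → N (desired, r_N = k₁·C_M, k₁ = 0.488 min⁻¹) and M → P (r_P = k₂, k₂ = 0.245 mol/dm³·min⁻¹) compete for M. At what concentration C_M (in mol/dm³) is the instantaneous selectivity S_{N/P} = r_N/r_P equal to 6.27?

3.15 mol/dm³

S_{N/P} = (k₁/k₂)·C_M ⇒ C_M = S·k₂/k₁.
= 6.27×0.245/0.488 = 3.15 mol/dm³.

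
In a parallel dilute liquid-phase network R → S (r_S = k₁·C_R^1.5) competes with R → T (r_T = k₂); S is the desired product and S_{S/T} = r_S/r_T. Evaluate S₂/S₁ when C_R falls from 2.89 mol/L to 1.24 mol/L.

S_{S/T} = (k₁/k₂)·C_R^1.5, so S₂/S₁ = (C_{R,2}/C_{R,1})^1.5.
= (1.24/2.89)^1.5 = (0.4291)^1.5 = 0.281.
Selectivity toward S falls as C_R falls — high-concentration operation is favoured.

0.281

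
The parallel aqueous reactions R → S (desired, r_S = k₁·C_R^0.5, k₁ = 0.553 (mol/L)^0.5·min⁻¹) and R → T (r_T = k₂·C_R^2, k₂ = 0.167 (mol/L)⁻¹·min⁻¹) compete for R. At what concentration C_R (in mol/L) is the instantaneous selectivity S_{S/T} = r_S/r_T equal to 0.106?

S_{S/T} = (k₁/k₂)·C_R^-1.5 ⇒ C_R = (S·k₂/k₁)^(1/(-1.5)).
= (0.106×0.167/0.553)^(-0.6667) = (0.03201)^(-0.6667) = 9.92 mol/L.

9.92 mol/L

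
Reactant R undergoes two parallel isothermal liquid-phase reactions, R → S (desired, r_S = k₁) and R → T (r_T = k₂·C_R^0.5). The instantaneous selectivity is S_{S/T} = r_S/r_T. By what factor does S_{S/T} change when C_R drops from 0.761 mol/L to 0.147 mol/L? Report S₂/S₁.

2.28

S_{S/T} = (k₁/k₂)·C_R^-0.5, so S₂/S₁ = (C_{R,2}/C_{R,1})^-0.5.
= (0.147/0.761)^(-0.5) = (0.1932)^(-0.5) = 2.28.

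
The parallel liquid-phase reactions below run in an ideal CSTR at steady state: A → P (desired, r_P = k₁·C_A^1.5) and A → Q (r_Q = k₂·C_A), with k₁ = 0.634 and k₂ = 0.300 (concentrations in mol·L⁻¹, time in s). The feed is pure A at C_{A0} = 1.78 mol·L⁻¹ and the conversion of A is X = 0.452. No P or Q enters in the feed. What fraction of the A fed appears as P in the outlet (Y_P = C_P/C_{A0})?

0.306

Exit C_A = C_{A0}(1−X) = 1.78×0.548 = 0.9754 mol·L⁻¹.
A CSTR operates uniformly at the exit composition, giving r_P = 0.6108 and r_Q = 0.2926 (each k·C_A^n at C_A = 0.9754).
Fraction of consumed A going to P: r_P/(r_P+r_Q) = 0.6761.
C_P = 0.6761·C_{A0}·X = 0.6761×1.78×0.452 = 0.544 mol·L⁻¹; Y_P = C_P/C_{A0} = 0.306.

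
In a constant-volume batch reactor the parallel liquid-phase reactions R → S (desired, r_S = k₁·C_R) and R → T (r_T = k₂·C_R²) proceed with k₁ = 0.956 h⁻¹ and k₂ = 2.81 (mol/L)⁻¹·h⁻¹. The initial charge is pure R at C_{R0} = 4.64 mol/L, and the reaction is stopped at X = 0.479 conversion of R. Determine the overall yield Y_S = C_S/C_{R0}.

0.0433

C_R = C_{R0}(1−X) = 2.417 mol/L.
Along a PFR/batch, dC_S/dC_R = −r_S/(r_S+r_T) = −k₁/(k₁+k₂·C_R).
Integrating from C_{R0} to C_R: C_S = (0.956/2.81)·ln[(0.956+2.81·4.64)/(0.956+2.81·2.42)] = 0.3402·ln(13.99/7.749) = 0.2011 mol/L.
Y_S = C_S/C_{R0} = 0.2011/4.64 = 0.0433.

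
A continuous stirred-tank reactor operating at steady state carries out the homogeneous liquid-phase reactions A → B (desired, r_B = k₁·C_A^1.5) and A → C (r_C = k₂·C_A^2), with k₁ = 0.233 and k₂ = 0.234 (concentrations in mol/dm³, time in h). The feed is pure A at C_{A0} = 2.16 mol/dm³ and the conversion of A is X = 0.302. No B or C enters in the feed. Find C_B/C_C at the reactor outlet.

0.811

Exit C_A = C_{A0}(1−X) = 2.16×0.698 = 1.508 mol/dm³.
In a CSTR the entire volume is at exit conditions, so r_B = 0.233×1.508^1.5 = 0.4313 and r_C = 0.234×1.508^2 = 0.5319.
Overall selectivity = C_B/C_C = r_Bτ/(r_Cτ) = r_B/r_C = 0.811.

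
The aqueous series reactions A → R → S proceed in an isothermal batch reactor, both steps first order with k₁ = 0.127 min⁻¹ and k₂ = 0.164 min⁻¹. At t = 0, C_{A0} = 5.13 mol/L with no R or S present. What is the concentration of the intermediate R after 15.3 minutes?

1.09 mol/L

Solving the coupled first-order balances gives C_R(t) = [k₁/(k₂−k₁)]·C_{A0}·(e^(−k₁t) − e^(−k₂t)).
e^(−k₁t) = e^(−0.127×15.3) = e^(−1.943) = 0.1433; e^(−k₂t) = e^(−2.509) = 0.08133.
C_R = 0.127×5.13/(0.164−0.127) × (0.1433−0.08133) = 17.61×0.06193 = 1.090 mol/L.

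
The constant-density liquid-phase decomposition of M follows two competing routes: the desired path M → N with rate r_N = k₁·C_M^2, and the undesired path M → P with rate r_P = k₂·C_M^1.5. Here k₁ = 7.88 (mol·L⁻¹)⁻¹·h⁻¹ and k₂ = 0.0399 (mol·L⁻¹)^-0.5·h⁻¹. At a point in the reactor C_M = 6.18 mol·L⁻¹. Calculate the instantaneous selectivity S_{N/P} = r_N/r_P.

S_{N/P} = r_N/r_P = (k₁·C_M^2)/(k₂·C_M^1.5) = (k₁/k₂)·C_M^0.5.
= (7.88×6.180^2) / (0.0399×6.180^1.5) = 301.0/0.6130 = 491.
Since the desired path is higher order in M, keeping C_M high (PFR or concentrated feed) favours N.

491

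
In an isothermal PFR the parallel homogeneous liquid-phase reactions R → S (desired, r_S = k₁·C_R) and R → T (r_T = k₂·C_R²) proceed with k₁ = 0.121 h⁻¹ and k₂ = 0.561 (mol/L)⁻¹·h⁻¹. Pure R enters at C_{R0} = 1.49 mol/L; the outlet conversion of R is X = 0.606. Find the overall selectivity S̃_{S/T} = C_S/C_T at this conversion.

C_R = C_{R0}(1−X) = 0.5871 mol/L.
Along a PFR/batch, dC_S/dC_R = −r_S/(r_S+r_T) = −k₁/(k₁+k₂·C_R).
Integrating from C_{R0} to C_R: C_S = (0.121/0.561)·ln[(0.121+0.561·1.49)/(0.121+0.561·0.587)] = 0.2157·ln(0.9569/0.4503) = 0.1626 mol/L.
C_T = (C_{R0}−C_R)−C_S = 0.7404 mol/L; S̃_{S/T} = 0.1626/0.7404 = 0.220.

0.220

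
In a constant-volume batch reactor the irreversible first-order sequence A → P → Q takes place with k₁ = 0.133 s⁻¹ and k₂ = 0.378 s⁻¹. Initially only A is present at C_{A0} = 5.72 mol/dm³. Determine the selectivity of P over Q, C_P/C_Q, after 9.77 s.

For first-order series with pure A initially, C_P(t) = k₁C_{A0}/(k₂−k₁)·(e^(−k₁t) − e^(−k₂t)).
e^(−k₁t) = e^(−0.133×9.77) = e^(−1.299) = 0.2727; e^(−k₂t) = e^(−3.693) = 0.02490.
C_P = 0.133×5.72/(0.378−0.133) × (0.2727−0.02490) = 3.105×0.2478 = 0.7694 mol/dm³.
C_A = C_{A0}e^(−k₁t) = 1.560 mol/dm³, so C_Q = C_{A0}−C_A−C_P = 3.391 mol/dm³; C_P/C_Q = 0.227.

0.227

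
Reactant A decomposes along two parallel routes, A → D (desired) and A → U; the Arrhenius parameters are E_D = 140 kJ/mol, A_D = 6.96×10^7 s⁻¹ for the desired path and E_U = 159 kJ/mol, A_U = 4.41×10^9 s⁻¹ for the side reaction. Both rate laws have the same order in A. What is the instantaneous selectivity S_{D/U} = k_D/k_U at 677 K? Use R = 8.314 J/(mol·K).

Since both paths have the same order in A, the concentration cancels and S_{D/U} = k_D/k_U = (A_D/A_U)·exp[(E_U−E_D)/(RT)].
(E_U−E_D)/(RT) = (159−140)×10³/(8.314×677) = 19000/5629 = 3.376.
k_D/k_U = (6.96×10^7/4.41×10^9)·exp(3.376) = 0.01578 × 29.24 = 0.462.

0.462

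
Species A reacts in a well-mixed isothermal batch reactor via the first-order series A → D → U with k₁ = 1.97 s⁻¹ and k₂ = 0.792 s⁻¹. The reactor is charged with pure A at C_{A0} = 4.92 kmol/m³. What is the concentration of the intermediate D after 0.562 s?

The intermediate concentration in a first-order A→B→C sequence is C_D = k₁C_{A0}(e^(−k₁t) − e^(−k₂t))/(k₂−k₁).
e^(−k₁t) = e^(−1.97×0.562) = e^(−1.107) = 0.3305; e^(−k₂t) = e^(−0.4451) = 0.6408.
C_D = 1.97×4.92/(0.792−1.97) × (0.3305−0.6408) = (-8.228)×(-0.3103) = 2.553 kmol/m³.

2.55 kmol/m³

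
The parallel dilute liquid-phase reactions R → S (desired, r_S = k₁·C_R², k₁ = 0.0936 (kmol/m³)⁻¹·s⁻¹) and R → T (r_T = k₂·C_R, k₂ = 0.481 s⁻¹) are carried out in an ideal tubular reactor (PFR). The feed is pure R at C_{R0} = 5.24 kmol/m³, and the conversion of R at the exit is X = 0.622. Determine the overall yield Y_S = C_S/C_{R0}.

C_R = C_{R0}(1−X) = 1.981 kmol/m³.
Along a PFR/batch, dC_T/dC_R = −r_T/(r_S+r_T) = −k₂/(k₂+k₁·C_R).
Integrating from C_{R0} to C_R: C_T = (0.481/0.0936)·ln[(0.481+0.0936·5.24)/(0.481+0.0936·1.98)] = 5.139·ln(0.9715/0.6664) = 1.937 kmol/m³.
Then C_S = (C_{R0}−C_R) − C_T = 3.259 − 1.937 = 1.322 kmol/m³.
Y_S = C_S/C_{R0} = 1.322/5.24 = 0.252.

0.252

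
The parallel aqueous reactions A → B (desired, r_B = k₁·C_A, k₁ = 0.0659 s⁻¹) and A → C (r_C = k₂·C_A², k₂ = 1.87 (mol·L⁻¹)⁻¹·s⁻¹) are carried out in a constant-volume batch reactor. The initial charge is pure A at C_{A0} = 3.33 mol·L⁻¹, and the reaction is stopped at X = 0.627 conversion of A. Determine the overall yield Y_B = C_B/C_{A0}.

0.0103

C_A = C_{A0}(1−X) = 1.242 mol·L⁻¹.
Along a PFR/batch, dC_B/dC_A = −r_B/(r_B+r_C) = −k₁/(k₁+k₂·C_A).
Integrating from C_{A0} to C_A: C_B = (0.0659/1.87)·ln[(0.0659+1.87·3.33)/(0.0659+1.87·1.24)] = 0.03524·ln(6.293/2.389) = 0.03414 mol·L⁻¹.
Y_B = C_B/C_{A0} = 0.03414/3.33 = 0.0103.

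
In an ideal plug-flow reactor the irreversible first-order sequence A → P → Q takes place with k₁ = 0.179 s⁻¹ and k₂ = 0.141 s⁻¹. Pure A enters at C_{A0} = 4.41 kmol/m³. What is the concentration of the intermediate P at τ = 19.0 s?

For first-order series with pure A initially, C_P(τ) = k₁C_{A0}/(k₂−k₁)·(e^(−k₁τ) − e^(−k₂τ)).
e^(−k₁τ) = e^(−0.179×19.0) = e^(−3.401) = 0.03334; e^(−k₂τ) = e^(−2.679) = 0.06863.
C_P = 0.179×4.41/(0.141−0.179) × (0.03334−0.06863) = (-20.77)×(-0.03529) = 0.7331 kmol/m³.

0.733 kmol/m³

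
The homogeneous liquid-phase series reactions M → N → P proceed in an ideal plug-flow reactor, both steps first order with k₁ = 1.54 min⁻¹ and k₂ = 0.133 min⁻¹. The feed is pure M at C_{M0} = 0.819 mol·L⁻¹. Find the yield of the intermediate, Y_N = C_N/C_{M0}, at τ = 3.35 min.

The intermediate concentration in a first-order A→B→C sequence is C_N = k₁C_{M0}(e^(−k₁τ) − e^(−k₂τ))/(k₂−k₁).
e^(−k₁τ) = e^(−1.54×3.35) = e^(−5.159) = 0.005747; e^(−k₂τ) = e^(−0.4456) = 0.6405.
C_N = 1.54×0.819/(0.133−1.54) × (0.005747−0.6405) = (-0.8964)×(-0.6347) = 0.5690 mol·L⁻¹.
Y_N = C_N/C_{M0} = 0.5690/0.819 = 0.695.

0.695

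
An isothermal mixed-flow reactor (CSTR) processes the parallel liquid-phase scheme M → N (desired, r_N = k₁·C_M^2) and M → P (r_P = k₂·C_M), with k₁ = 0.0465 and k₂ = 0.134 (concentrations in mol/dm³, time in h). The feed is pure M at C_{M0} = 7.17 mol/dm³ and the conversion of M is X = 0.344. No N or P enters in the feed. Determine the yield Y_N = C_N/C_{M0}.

Exit C_M = C_{M0}(1−X) = 7.17×0.656 = 4.704 mol/dm³.
A CSTR operates uniformly at the exit composition, giving r_N = 1.029 and r_P = 0.6303 (each k·C_M^n at C_M = 4.704).
Fraction of consumed M going to N: r_N/(r_N+r_P) = 0.6201.
C_N = 0.6201·C_{M0}·X = 0.6201×7.17×0.344 = 1.53 mol/dm³; Y_N = C_N/C_{M0} = 0.213.

0.213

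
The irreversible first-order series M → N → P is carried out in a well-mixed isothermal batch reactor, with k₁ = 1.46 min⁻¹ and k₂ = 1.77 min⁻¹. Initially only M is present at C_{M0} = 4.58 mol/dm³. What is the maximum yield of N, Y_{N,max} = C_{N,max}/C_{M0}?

Evaluating C_N at t_opt = ln(k₂/k₁)/(k₂−k₁) gives C_{N,max}/C_{M0} = (k₁/k₂)^[k₂/(k₂−k₁)].
= (1.46/1.77)^(1.77/(1.77−1.46)) = (0.8249)^(5.710) = 0.3331.

0.333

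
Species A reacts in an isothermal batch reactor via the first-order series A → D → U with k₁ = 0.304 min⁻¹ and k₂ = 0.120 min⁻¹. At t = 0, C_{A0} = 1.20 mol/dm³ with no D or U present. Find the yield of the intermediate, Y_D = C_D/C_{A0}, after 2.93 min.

0.484

Solving the coupled first-order balances gives C_D(t) = [k₁/(k₂−k₁)]·C_{A0}·(e^(−k₁t) − e^(−k₂t)).
e^(−k₁t) = e^(−0.304×2.93) = e^(−0.8907) = 0.4104; e^(−k₂t) = e^(−0.3516) = 0.7036.
C_D = 0.304×1.20/(0.120−0.304) × (0.4104−0.7036) = (-1.983)×(-0.2932) = 0.5813 mol/dm³.
Y_D = C_D/C_{A0} = 0.5813/1.20 = 0.484.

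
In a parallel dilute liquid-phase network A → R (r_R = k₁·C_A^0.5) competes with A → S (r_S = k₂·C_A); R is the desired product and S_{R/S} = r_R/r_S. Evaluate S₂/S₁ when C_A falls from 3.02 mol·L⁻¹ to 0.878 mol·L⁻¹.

1.85

S_{R/S} = (k₁/k₂)·C_A^-0.5, so S₂/S₁ = (C_{A,2}/C_{A,1})^-0.5.
= (0.878/3.02)^(-0.5) = (0.2907)^(-0.5) = 1.85.
Selectivity toward R rises as C_A falls — low-concentration operation is favoured.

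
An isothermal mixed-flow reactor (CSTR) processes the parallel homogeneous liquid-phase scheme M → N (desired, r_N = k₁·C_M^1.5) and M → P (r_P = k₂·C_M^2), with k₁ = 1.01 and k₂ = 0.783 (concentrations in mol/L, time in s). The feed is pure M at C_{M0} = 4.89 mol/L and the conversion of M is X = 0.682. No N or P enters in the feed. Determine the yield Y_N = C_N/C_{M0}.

Exit C_M = C_{M0}(1−X) = 4.89×0.318 = 1.555 mol/L.
Rates in a CSTR are evaluated at the outlet concentration: r_N = 1.01×1.555^1.5 = 1.959, r_P = 0.783×1.555^2 = 1.893.
Fraction of consumed M going to N: r_N/(r_N+r_P) = 0.5085.
C_N = 0.5085·C_{M0}·X = 0.5085×4.89×0.682 = 1.70 mol/L; Y_N = C_N/C_{M0} = 0.347.

0.347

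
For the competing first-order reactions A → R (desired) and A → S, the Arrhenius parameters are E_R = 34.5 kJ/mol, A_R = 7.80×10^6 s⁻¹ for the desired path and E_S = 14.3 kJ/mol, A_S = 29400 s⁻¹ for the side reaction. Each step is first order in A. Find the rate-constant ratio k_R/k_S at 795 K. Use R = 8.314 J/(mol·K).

Since both paths have the same order in A, the concentration cancels and S_{R/S} = k_R/k_S = (A_R/A_S)·exp[(E_S−E_R)/(RT)].
(E_S−E_R)/(RT) = (14.3−34.5)×10³/(8.314×795) = -20200/6610 = -3.056.
k_R/k_S = (7.80×10^6/29400)·exp(-3.056) = 265.3 × 0.04707 = 12.5.

12.5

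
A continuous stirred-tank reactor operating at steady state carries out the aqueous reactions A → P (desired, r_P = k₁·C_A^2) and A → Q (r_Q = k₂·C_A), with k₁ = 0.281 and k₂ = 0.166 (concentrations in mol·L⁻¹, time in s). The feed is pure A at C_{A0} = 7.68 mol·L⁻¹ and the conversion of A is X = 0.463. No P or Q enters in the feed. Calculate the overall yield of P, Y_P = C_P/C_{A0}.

Exit C_A = C_{A0}(1−X) = 7.68×0.537 = 4.124 mol·L⁻¹.
A CSTR operates uniformly at the exit composition, giving r_P = 4.779 and r_Q = 0.6846 (each k·C_A^n at C_A = 4.124).
Fraction of consumed A going to P: r_P/(r_P+r_Q) = 0.8747.
C_P = 0.8747·C_{A0}·X = 0.8747×7.68×0.463 = 3.11 mol·L⁻¹; Y_P = C_P/C_{A0} = 0.405.

0.405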